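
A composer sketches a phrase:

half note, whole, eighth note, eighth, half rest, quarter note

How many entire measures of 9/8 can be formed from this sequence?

2

One bar of 9/8 = 9 eighth notes.
Express everything in eighth notes: half note = 4; whole = 8; eighth note = 1; eighth = 1; half rest = 4; quarter note = 2.
Adding: 4 + 8 + 1 + 1 + 4 + 2 = 20.
20 ÷ 9 = 2 complete bars with 2 left over.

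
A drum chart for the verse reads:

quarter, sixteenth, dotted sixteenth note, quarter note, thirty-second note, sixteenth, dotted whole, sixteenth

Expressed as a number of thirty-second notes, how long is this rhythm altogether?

74

Working in thirty-second notes: quarter = 8; sixteenth = 2; dotted sixteenth note = 3; quarter note = 8; thirty-second note = 1; sixteenth = 2; dotted whole = 48; sixteenth = 2.
Adding: 8 + 2 + 3 + 8 + 1 + 2 + 48 + 2 = 74 thirty-second notes.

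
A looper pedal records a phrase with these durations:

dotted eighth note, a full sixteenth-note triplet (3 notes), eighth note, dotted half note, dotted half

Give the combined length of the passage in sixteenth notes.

Express everything in sixteenth notes: dotted eighth note = 3; a full sixteenth-note triplet (3 notes) (three triplet sixteenths span one eighth) = 2; eighth note = 2; dotted half note = 12; dotted half = 12.
Total: 3 + 2 + 2 + 12 + 12 = 31 sixteenth notes.

31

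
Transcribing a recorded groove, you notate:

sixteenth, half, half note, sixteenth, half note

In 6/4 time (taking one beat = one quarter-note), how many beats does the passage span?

One quarter-note beat = 4 sixteenth notes.
Each duration in sixteenth notes: sixteenth = 1; half = 8; half note = 8; sixteenth = 1; half note = 8.
Adding: 1 + 8 + 8 + 1 + 8 = 26.
26 ÷ 4 = 6.5 beats.

6.5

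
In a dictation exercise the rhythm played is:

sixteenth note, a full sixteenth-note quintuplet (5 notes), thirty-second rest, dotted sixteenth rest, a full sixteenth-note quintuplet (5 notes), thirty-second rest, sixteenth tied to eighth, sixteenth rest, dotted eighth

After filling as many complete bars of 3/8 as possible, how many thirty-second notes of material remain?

One bar of 3/8 = 12 thirty-second notes.
Each duration in thirty-second notes: sixteenth note = 2; a full sixteenth-note quintuplet (5 notes) (five quintuplet sixteenths span one quarter) = 8; thirty-second rest = 1; dotted sixteenth rest = 3; a full sixteenth-note quintuplet (5 notes) (five quintuplet sixteenths span one quarter) = 8; thirty-second rest = 1; sixteenth tied to eighth (sixteenth + eighth) = 6; sixteenth rest = 2; dotted eighth = 6.
Altogether 2 + 8 + 1 + 3 + 8 + 1 + 6 + 2 + 6 = 37.
37 ÷ 12 = 3 complete bars with 1 thirty-second note remaining.

1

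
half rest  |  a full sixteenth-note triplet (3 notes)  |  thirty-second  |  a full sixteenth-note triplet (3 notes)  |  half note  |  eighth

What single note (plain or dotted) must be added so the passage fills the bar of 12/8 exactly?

The bar of 12/8 = 48 thirty-second notes.
Working in thirty-second notes: half rest = 16; a full sixteenth-note triplet (3 notes) (three triplet sixteenths span one eighth) = 4; thirty-second = 1; a full sixteenth-note triplet (3 notes) (three triplet sixteenths span one eighth) = 4; half note = 16; eighth = 4.
Adding: 16 + 4 + 1 + 4 + 16 + 4 = 45.
Remaining: 48 − 45 = 3 thirty-second notes, which is a dotted sixteenth note.

dotted sixteenth note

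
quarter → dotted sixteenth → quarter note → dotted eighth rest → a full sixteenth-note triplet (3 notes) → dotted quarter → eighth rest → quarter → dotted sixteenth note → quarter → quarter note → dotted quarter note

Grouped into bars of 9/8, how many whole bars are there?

One bar of 9/8 = 36 thirty-second notes.
Each duration in thirty-second notes: quarter = 8; dotted sixteenth = 3; quarter note = 8; dotted eighth rest = 6; a full sixteenth-note triplet (3 notes) (three triplet sixteenths span one eighth) = 4; dotted quarter = 12; eighth rest = 4; quarter = 8; dotted sixteenth note = 3; quarter = 8; quarter note = 8; dotted quarter note = 12.
Sum: 8 + 3 + 8 + 6 + 4 + 12 + 4 + 8 + 3 + 8 + 8 + 12 = 84.
84 ÷ 36 = 2 complete bars with 12 left over.

2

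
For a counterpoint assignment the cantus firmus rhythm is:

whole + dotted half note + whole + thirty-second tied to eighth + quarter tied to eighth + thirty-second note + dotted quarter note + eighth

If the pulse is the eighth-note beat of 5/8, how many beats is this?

One eighth-note beat = 4 thirty-second notes.
Express everything in thirty-second notes: whole = 32; dotted half note = 24; whole = 32; thirty-second tied to eighth (thirty-second + eighth) = 5; quarter tied to eighth (quarter + eighth) = 12; thirty-second note = 1; dotted quarter note = 12; eighth = 4.
Altogether 32 + 24 + 32 + 5 + 12 + 1 + 12 + 4 = 122.
122 ÷ 4 = 30.5 beats.

30.5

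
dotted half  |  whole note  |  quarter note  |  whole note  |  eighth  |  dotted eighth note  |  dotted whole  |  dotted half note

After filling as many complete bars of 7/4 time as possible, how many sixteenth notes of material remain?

One bar of 7/4 = 28 sixteenth notes.
Each duration in sixteenth notes: dotted half = 12; whole note = 16; quarter note = 4; whole note = 16; eighth = 2; dotted eighth note = 3; dotted whole = 24; dotted half note = 12.
Sum: 12 + 16 + 4 + 16 + 2 + 3 + 24 + 12 = 89.
89 ÷ 28 = 3 complete bars with 5 sixteenth notes remaining.

5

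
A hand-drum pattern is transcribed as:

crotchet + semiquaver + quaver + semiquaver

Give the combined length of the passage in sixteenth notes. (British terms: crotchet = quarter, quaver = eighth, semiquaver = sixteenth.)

8

Working in sixteenth notes: crotchet = 4; semiquaver = 1; quaver = 2; semiquaver = 1.
Total: 4 + 1 + 2 + 1 = 8 sixteenth notes.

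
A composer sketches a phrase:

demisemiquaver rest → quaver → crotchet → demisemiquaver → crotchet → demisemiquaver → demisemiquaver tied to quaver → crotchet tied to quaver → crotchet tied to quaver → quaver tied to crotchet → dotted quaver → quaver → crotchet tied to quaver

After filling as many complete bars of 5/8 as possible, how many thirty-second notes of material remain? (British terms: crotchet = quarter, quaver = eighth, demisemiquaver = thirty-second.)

6

One bar of 5/8 = 20 thirty-second notes.
In thirty-second notes: demisemiquaver rest = 1; quaver = 4; crotchet = 8; demisemiquaver = 1; crotchet = 8; demisemiquaver = 1; demisemiquaver tied to quaver (demisemiquaver + quaver) = 5; crotchet tied to quaver (crotchet + quaver) = 12; crotchet tied to quaver (crotchet + quaver) = 12; quaver tied to crotchet (quaver + crotchet) = 12; dotted quaver = 6; quaver = 4; crotchet tied to quaver (crotchet + quaver) = 12.
Altogether 1 + 4 + 8 + 1 + 8 + 1 + 5 + 12 + 12 + 12 + 6 + 4 + 12 = 86.
86 ÷ 20 = 4 complete bars with 6 thirty-second notes remaining.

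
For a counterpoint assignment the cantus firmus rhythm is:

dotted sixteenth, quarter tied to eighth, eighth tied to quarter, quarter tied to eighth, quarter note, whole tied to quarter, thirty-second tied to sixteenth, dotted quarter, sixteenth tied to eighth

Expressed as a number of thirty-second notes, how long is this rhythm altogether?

108

Working in thirty-second notes: dotted sixteenth = 3; quarter tied to eighth (quarter + eighth) = 12; eighth tied to quarter (eighth + quarter) = 12; quarter tied to eighth (quarter + eighth) = 12; quarter note = 8; whole tied to quarter (whole + quarter) = 40; thirty-second tied to sixteenth (thirty-second + sixteenth) = 3; dotted quarter = 12; sixteenth tied to eighth (sixteenth + eighth) = 6.
Sum: 3 + 12 + 12 + 12 + 8 + 40 + 3 + 12 + 6 = 108 thirty-second notes.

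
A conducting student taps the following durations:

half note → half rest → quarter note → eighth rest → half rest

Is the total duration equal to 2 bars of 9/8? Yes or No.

One bar of 9/8 = 9 eighth notes, so 2 bars = 18.
In eighth notes: half note = 4; half rest = 4; quarter note = 2; eighth rest = 1; half rest = 4.
Altogether 4 + 4 + 2 + 1 + 4 = 15.
15 falls short of 18, so the answer is No.

No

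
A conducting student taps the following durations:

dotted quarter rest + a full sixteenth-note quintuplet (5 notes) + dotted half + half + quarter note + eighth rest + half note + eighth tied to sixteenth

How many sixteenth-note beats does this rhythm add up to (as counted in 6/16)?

47

One sixteenth-note beat = 2 thirty-second notes.
Working in thirty-second notes: dotted quarter rest = 12; a full sixteenth-note quintuplet (5 notes) (five quintuplet sixteenths span one quarter) = 8; dotted half = 24; half = 16; quarter note = 8; eighth rest = 4; half note = 16; eighth tied to sixteenth (eighth + sixteenth) = 6.
Sum: 12 + 8 + 24 + 16 + 8 + 4 + 16 + 6 = 94.
94 ÷ 2 = 47 beats.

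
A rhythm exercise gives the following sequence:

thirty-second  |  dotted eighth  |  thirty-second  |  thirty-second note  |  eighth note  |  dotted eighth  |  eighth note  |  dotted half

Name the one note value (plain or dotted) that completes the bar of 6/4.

thirty-second note

The bar of 6/4 = 48 thirty-second notes.
Convert each value to thirty-second notes: thirty-second = 1; dotted eighth = 6; thirty-second = 1; thirty-second note = 1; eighth note = 4; dotted eighth = 6; eighth note = 4; dotted half = 24.
Adding: 1 + 6 + 1 + 1 + 4 + 6 + 4 + 24 = 47.
Remaining: 48 − 47 = 1 thirty-second note, which is a thirty-second note.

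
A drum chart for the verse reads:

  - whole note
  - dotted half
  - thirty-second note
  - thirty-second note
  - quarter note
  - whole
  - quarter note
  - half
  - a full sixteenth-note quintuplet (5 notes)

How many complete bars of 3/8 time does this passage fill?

10

One bar of 3/8 = 12 thirty-second notes.
Express everything in thirty-second notes: whole note = 32; dotted half = 24; thirty-second note = 1; thirty-second note = 1; quarter note = 8; whole = 32; quarter note = 8; half = 16; a full sixteenth-note quintuplet (5 notes) (five quintuplet sixteenths span one quarter) = 8.
Altogether 32 + 24 + 1 + 1 + 8 + 32 + 8 + 16 + 8 = 130.
130 ÷ 12 = 10 complete bars with 10 left over.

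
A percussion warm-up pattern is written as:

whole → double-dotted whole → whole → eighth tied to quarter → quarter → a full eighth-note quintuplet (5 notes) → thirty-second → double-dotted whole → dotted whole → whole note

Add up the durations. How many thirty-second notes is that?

In thirty-second notes: whole = 32; double-dotted whole = 56; whole = 32; eighth tied to quarter (eighth + quarter) = 12; quarter = 8; a full eighth-note quintuplet (5 notes) (five quintuplet eighths span one half) = 16; thirty-second = 1; double-dotted whole = 56; dotted whole = 48; whole note = 32.
Altogether 32 + 56 + 32 + 12 + 8 + 16 + 1 + 56 + 48 + 32 = 293 thirty-second notes.

293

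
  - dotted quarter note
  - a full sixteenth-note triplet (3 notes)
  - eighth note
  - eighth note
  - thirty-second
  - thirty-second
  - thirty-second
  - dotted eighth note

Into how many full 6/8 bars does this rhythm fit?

One bar of 6/8 = 24 thirty-second notes.
In thirty-second notes: dotted quarter note = 12; a full sixteenth-note triplet (3 notes) (three triplet sixteenths span one eighth) = 4; eighth note = 4; eighth note = 4; thirty-second = 1; thirty-second = 1; thirty-second = 1; dotted eighth note = 6.
Sum: 12 + 4 + 4 + 4 + 1 + 1 + 1 + 6 = 33.
33 ÷ 24 = 1 complete bar with 9 left over.

1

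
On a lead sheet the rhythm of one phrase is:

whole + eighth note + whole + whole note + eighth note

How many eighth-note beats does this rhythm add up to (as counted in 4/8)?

One eighth-note beat = 2 sixteenth notes.
Each duration in sixteenth notes: whole = 16; eighth note = 2; whole = 16; whole note = 16; eighth note = 2.
Adding: 16 + 2 + 16 + 16 + 2 = 52.
52 ÷ 2 = 26 beats.

26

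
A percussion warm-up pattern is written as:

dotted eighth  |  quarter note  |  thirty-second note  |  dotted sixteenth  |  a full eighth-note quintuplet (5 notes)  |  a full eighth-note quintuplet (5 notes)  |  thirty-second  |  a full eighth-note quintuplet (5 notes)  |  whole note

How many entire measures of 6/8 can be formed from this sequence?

One bar of 6/8 = 24 thirty-second notes.
Working in thirty-second notes: dotted eighth = 6; quarter note = 8; thirty-second note = 1; dotted sixteenth = 3; a full eighth-note quintuplet (5 notes) (five quintuplet eighths span one half) = 16; a full eighth-note quintuplet (5 notes) (five quintuplet eighths span one half) = 16; thirty-second = 1; a full eighth-note quintuplet (5 notes) (five quintuplet eighths span one half) = 16; whole note = 32.
Adding: 6 + 8 + 1 + 3 + 16 + 16 + 1 + 16 + 32 = 99.
99 ÷ 24 = 4 complete bars with 3 left over.

4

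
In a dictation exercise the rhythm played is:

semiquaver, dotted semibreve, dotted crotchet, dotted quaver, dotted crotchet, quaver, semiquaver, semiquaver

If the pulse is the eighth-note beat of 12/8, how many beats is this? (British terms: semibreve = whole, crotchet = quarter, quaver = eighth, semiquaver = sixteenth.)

One eighth-note beat = 2 sixteenth notes.
Convert each value to sixteenth notes: semiquaver = 1; dotted semibreve = 24; dotted crotchet = 6; dotted quaver = 3; dotted crotchet = 6; quaver = 2; semiquaver = 1; semiquaver = 1.
Sum: 1 + 24 + 6 + 3 + 6 + 2 + 1 + 1 = 44.
44 ÷ 2 = 22 beats.

22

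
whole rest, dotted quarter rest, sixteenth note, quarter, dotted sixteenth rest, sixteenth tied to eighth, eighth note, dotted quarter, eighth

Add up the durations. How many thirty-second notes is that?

Working in thirty-second notes: whole rest = 32; dotted quarter rest = 12; sixteenth note = 2; quarter = 8; dotted sixteenth rest = 3; sixteenth tied to eighth (sixteenth + eighth) = 6; eighth note = 4; dotted quarter = 12; eighth = 4.
Adding: 32 + 12 + 2 + 8 + 3 + 6 + 4 + 12 + 4 = 83 thirty-second notes.

83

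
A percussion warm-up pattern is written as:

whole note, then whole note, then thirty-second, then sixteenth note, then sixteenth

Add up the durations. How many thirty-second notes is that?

Convert each value to thirty-second notes: whole note = 32; whole note = 32; thirty-second = 1; sixteenth note = 2; sixteenth = 2.
Total: 32 + 32 + 1 + 2 + 2 = 69 thirty-second notes.

69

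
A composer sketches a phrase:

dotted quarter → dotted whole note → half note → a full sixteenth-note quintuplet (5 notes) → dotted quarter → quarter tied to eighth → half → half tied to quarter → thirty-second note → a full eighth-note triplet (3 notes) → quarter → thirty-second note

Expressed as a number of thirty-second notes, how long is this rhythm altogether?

Express everything in thirty-second notes: dotted quarter = 12; dotted whole note = 48; half note = 16; a full sixteenth-note quintuplet (5 notes) (five quintuplet sixteenths span one quarter) = 8; dotted quarter = 12; quarter tied to eighth (quarter + eighth) = 12; half = 16; half tied to quarter (half + quarter) = 24; thirty-second note = 1; a full eighth-note triplet (3 notes) (three triplet eighths span one quarter) = 8; quarter = 8; thirty-second note = 1.
Sum: 12 + 48 + 16 + 8 + 12 + 12 + 16 + 24 + 1 + 8 + 8 + 1 = 166 thirty-second notes.

166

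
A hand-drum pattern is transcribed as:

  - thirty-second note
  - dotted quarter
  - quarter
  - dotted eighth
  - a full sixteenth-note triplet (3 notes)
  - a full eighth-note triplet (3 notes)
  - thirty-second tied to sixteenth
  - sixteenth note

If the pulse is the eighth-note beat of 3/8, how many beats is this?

11

One eighth-note beat = 4 thirty-second notes.
Express everything in thirty-second notes: thirty-second note = 1; dotted quarter = 12; quarter = 8; dotted eighth = 6; a full sixteenth-note triplet (3 notes) (three triplet sixteenths span one eighth) = 4; a full eighth-note triplet (3 notes) (three triplet eighths span one quarter) = 8; thirty-second tied to sixteenth (thirty-second + sixteenth) = 3; sixteenth note = 2.
Altogether 1 + 12 + 8 + 6 + 4 + 8 + 3 + 2 = 44.
44 ÷ 4 = 11 beats.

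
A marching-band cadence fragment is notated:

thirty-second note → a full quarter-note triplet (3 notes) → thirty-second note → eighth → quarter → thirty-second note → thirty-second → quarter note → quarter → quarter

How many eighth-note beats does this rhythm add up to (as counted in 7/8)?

One eighth-note beat = 4 thirty-second notes.
Each duration in thirty-second notes: thirty-second note = 1; a full quarter-note triplet (3 notes) (three triplet quarters span one half) = 16; thirty-second note = 1; eighth = 4; quarter = 8; thirty-second note = 1; thirty-second = 1; quarter note = 8; quarter = 8; quarter = 8.
Total: 1 + 16 + 1 + 4 + 8 + 1 + 1 + 8 + 8 + 8 = 56.
56 ÷ 4 = 14 beats.

14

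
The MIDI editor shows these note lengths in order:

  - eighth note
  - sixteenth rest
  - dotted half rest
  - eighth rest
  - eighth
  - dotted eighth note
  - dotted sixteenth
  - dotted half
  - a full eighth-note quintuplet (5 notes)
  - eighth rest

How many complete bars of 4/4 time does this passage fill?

2

One bar of 4/4 = 32 thirty-second notes.
Each duration in thirty-second notes: eighth note = 4; sixteenth rest = 2; dotted half rest = 24; eighth rest = 4; eighth = 4; dotted eighth note = 6; dotted sixteenth = 3; dotted half = 24; a full eighth-note quintuplet (5 notes) (five quintuplet eighths span one half) = 16; eighth rest = 4.
Altogether 4 + 2 + 24 + 4 + 4 + 6 + 3 + 24 + 16 + 4 = 91.
91 ÷ 32 = 2 complete bars with 27 left over.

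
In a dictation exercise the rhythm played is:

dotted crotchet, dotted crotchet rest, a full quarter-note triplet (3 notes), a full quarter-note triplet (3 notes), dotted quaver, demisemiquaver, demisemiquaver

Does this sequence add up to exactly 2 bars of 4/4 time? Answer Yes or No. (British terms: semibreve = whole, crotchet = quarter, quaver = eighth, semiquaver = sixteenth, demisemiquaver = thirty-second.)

Yes

One bar of 4/4 = 32 thirty-second notes, so 2 bars = 64.
In thirty-second notes: dotted crotchet = 12; dotted crotchet rest = 12; a full quarter-note triplet (3 notes) (three triplet quarters span one half) = 16; a full quarter-note triplet (3 notes) (three triplet quarters span one half) = 16; dotted quaver = 6; demisemiquaver = 1; demisemiquaver = 1.
Altogether 12 + 12 + 16 + 16 + 6 + 1 + 1 = 64.
64 equals 64, so the answer is Yes.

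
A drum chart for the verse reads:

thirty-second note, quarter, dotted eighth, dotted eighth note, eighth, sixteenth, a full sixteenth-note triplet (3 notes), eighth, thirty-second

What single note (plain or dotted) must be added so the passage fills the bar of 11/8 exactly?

quarter note

The bar of 11/8 = 44 thirty-second notes.
Each duration in thirty-second notes: thirty-second note = 1; quarter = 8; dotted eighth = 6; dotted eighth note = 6; eighth = 4; sixteenth = 2; a full sixteenth-note triplet (3 notes) (three triplet sixteenths span one eighth) = 4; eighth = 4; thirty-second = 1.
Total: 1 + 8 + 6 + 6 + 4 + 2 + 4 + 4 + 1 = 36.
Remaining: 44 − 36 = 8 thirty-second notes, which is a quarter note.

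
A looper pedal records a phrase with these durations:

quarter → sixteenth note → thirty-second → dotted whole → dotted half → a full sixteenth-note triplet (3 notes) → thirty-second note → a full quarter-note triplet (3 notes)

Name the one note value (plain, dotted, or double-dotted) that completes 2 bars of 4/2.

dotted half note

2 bars of 4/2 = 128 thirty-second notes.
Working in thirty-second notes: quarter = 8; sixteenth note = 2; thirty-second = 1; dotted whole = 48; dotted half = 24; a full sixteenth-note triplet (3 notes) (three triplet sixteenths span one eighth) = 4; thirty-second note = 1; a full quarter-note triplet (3 notes) (three triplet quarters span one half) = 16.
Adding: 8 + 2 + 1 + 48 + 24 + 4 + 1 + 16 = 104.
Remaining: 128 − 104 = 24 thirty-second notes, which is a dotted half note.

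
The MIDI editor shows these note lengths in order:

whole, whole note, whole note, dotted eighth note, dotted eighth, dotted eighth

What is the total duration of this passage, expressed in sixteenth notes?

57

Express everything in sixteenth notes: whole = 16; whole note = 16; whole note = 16; dotted eighth note = 3; dotted eighth = 3; dotted eighth = 3.
Adding: 16 + 16 + 16 + 3 + 3 + 3 = 57 sixteenth notes.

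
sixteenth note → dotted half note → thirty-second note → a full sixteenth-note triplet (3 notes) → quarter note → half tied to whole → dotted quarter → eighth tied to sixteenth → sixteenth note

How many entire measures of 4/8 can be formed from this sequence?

6

One bar of 4/8 = 16 thirty-second notes.
Express everything in thirty-second notes: sixteenth note = 2; dotted half note = 24; thirty-second note = 1; a full sixteenth-note triplet (3 notes) (three triplet sixteenths span one eighth) = 4; quarter note = 8; half tied to whole (half + whole) = 48; dotted quarter = 12; eighth tied to sixteenth (eighth + sixteenth) = 6; sixteenth note = 2.
Sum: 2 + 24 + 1 + 4 + 8 + 48 + 12 + 6 + 2 = 107.
107 ÷ 16 = 6 complete bars with 11 left over.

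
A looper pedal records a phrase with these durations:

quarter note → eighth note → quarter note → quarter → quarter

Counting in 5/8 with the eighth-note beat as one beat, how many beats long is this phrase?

One eighth-note beat = 2 sixteenth notes.
Each duration in sixteenth notes: quarter note = 4; eighth note = 2; quarter note = 4; quarter = 4; quarter = 4.
Total: 4 + 2 + 4 + 4 + 4 = 18.
18 ÷ 2 = 9 beats.

9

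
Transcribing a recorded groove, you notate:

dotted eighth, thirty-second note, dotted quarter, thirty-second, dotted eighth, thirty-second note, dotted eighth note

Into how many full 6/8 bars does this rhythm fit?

1

One bar of 6/8 = 24 thirty-second notes.
Working in thirty-second notes: dotted eighth = 6; thirty-second note = 1; dotted quarter = 12; thirty-second = 1; dotted eighth = 6; thirty-second note = 1; dotted eighth note = 6.
Total: 6 + 1 + 12 + 1 + 6 + 1 + 6 = 33.
33 ÷ 24 = 1 complete bar with 9 left over.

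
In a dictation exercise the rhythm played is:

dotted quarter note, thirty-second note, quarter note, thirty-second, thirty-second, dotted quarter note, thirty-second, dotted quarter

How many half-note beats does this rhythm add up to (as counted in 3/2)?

3

One half-note beat = 16 thirty-second notes.
Working in thirty-second notes: dotted quarter note = 12; thirty-second note = 1; quarter note = 8; thirty-second = 1; thirty-second = 1; dotted quarter note = 12; thirty-second = 1; dotted quarter = 12.
Altogether 12 + 1 + 8 + 1 + 1 + 12 + 1 + 12 = 48.
48 ÷ 16 = 3 beats.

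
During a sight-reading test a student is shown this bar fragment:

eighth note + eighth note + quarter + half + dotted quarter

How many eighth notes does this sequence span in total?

Working in eighth notes: eighth note = 1; eighth note = 1; quarter = 2; half = 4; dotted quarter = 3.
Sum: 1 + 1 + 2 + 4 + 3 = 11 eighth notes.

11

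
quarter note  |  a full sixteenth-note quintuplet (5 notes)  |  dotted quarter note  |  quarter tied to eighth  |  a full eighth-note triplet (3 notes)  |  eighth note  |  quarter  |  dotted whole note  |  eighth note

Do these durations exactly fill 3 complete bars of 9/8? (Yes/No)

No

One bar of 9/8 = 9 eighth notes, so 3 bars = 27.
In eighth notes: quarter note = 2; a full sixteenth-note quintuplet (5 notes) (five quintuplet sixteenths span one quarter) = 2; dotted quarter note = 3; quarter tied to eighth (quarter + eighth) = 3; a full eighth-note triplet (3 notes) (three triplet eighths span one quarter) = 2; eighth note = 1; quarter = 2; dotted whole note = 12; eighth note = 1.
Adding: 2 + 2 + 3 + 3 + 2 + 1 + 2 + 12 + 1 = 28.
28 exceeds 27, so the answer is No.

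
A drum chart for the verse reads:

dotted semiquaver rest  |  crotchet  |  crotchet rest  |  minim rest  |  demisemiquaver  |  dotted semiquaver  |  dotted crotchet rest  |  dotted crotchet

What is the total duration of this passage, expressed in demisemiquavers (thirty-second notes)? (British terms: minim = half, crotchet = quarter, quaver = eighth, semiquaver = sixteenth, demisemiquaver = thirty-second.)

Working in thirty-second notes: dotted semiquaver rest = 3; crotchet = 8; crotchet rest = 8; minim rest = 16; demisemiquaver = 1; dotted semiquaver = 3; dotted crotchet rest = 12; dotted crotchet = 12.
Sum: 3 + 8 + 8 + 16 + 1 + 3 + 12 + 12 = 63 thirty-second notes.

63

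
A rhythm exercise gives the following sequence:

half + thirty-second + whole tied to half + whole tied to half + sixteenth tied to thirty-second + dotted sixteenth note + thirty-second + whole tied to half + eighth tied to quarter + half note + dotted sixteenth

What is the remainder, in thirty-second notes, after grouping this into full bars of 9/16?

1

One bar of 9/16 = 18 thirty-second notes.
Working in thirty-second notes: half = 16; thirty-second = 1; whole tied to half (whole + half) = 48; whole tied to half (whole + half) = 48; sixteenth tied to thirty-second (sixteenth + thirty-second) = 3; dotted sixteenth note = 3; thirty-second = 1; whole tied to half (whole + half) = 48; eighth tied to quarter (eighth + quarter) = 12; half note = 16; dotted sixteenth = 3.
Altogether 16 + 1 + 48 + 48 + 3 + 3 + 1 + 48 + 12 + 16 + 3 = 199.
199 ÷ 18 = 11 complete bars with 1 thirty-second note remaining.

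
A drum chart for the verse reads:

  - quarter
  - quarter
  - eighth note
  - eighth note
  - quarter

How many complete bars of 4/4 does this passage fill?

One bar of 4/4 = 8 eighth notes.
Express everything in eighth notes: quarter = 2; quarter = 2; eighth note = 1; eighth note = 1; quarter = 2.
Sum: 2 + 2 + 1 + 1 + 2 = 8.
8 ÷ 8 = 1 complete bar with 0 left over.

1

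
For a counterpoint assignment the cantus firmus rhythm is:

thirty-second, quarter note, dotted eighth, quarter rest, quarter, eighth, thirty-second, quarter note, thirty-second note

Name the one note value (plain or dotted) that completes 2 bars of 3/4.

dotted sixteenth note

2 bars of 3/4 = 48 thirty-second notes.
Express everything in thirty-second notes: thirty-second = 1; quarter note = 8; dotted eighth = 6; quarter rest = 8; quarter = 8; eighth = 4; thirty-second = 1; quarter note = 8; thirty-second note = 1.
Total: 1 + 8 + 6 + 8 + 8 + 4 + 1 + 8 + 1 = 45.
Remaining: 48 − 45 = 3 thirty-second notes, which is a dotted sixteenth note.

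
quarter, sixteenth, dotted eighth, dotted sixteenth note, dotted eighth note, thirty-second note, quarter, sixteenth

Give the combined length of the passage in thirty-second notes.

Working in thirty-second notes: quarter = 8; sixteenth = 2; dotted eighth = 6; dotted sixteenth note = 3; dotted eighth note = 6; thirty-second note = 1; quarter = 8; sixteenth = 2.
Total: 8 + 2 + 6 + 3 + 6 + 1 + 8 + 2 = 36 thirty-second notes.

36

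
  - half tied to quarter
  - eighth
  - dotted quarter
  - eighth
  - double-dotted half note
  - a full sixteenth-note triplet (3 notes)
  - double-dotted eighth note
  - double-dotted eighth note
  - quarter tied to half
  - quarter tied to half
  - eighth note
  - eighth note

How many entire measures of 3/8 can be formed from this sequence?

12

One bar of 3/8 = 12 thirty-second notes.
Express everything in thirty-second notes: half tied to quarter (half + quarter) = 24; eighth = 4; dotted quarter = 12; eighth = 4; double-dotted half note = 28; a full sixteenth-note triplet (3 notes) (three triplet sixteenths span one eighth) = 4; double-dotted eighth note = 7; double-dotted eighth note = 7; quarter tied to half (quarter + half) = 24; quarter tied to half (quarter + half) = 24; eighth note = 4; eighth note = 4.
Altogether 24 + 4 + 12 + 4 + 28 + 4 + 7 + 7 + 24 + 24 + 4 + 4 = 146.
146 ÷ 12 = 12 complete bars with 2 left over.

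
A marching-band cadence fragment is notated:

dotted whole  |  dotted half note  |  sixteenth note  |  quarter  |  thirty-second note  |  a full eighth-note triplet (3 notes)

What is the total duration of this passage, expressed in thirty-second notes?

In thirty-second notes: dotted whole = 48; dotted half note = 24; sixteenth note = 2; quarter = 8; thirty-second note = 1; a full eighth-note triplet (3 notes) (three triplet eighths span one quarter) = 8.
Adding: 48 + 24 + 2 + 8 + 1 + 8 = 91 thirty-second notes.

91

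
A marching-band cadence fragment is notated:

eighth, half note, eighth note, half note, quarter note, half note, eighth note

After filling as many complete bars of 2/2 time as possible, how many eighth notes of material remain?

One bar of 2/2 = 8 eighth notes.
Convert each value to eighth notes: eighth = 1; half note = 4; eighth note = 1; half note = 4; quarter note = 2; half note = 4; eighth note = 1.
Altogether 1 + 4 + 1 + 4 + 2 + 4 + 1 = 17.
17 ÷ 8 = 2 complete bars with 1 eighth note remaining.

1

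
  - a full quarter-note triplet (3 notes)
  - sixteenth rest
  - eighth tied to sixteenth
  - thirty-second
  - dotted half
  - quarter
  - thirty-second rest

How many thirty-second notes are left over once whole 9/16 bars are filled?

One bar of 9/16 = 18 thirty-second notes.
Express everything in thirty-second notes: a full quarter-note triplet (3 notes) (three triplet quarters span one half) = 16; sixteenth rest = 2; eighth tied to sixteenth (eighth + sixteenth) = 6; thirty-second = 1; dotted half = 24; quarter = 8; thirty-second rest = 1.
Adding: 16 + 2 + 6 + 1 + 24 + 8 + 1 = 58.
58 ÷ 18 = 3 complete bars with 4 thirty-second notes remaining.

4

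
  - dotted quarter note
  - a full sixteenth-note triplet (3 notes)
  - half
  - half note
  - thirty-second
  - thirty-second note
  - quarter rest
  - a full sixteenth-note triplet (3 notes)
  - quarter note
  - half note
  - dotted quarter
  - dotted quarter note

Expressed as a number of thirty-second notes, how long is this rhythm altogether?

Each duration in thirty-second notes: dotted quarter note = 12; a full sixteenth-note triplet (3 notes) (three triplet sixteenths span one eighth) = 4; half = 16; half note = 16; thirty-second = 1; thirty-second note = 1; quarter rest = 8; a full sixteenth-note triplet (3 notes) (three triplet sixteenths span one eighth) = 4; quarter note = 8; half note = 16; dotted quarter = 12; dotted quarter note = 12.
Altogether 12 + 4 + 16 + 16 + 1 + 1 + 8 + 4 + 8 + 16 + 12 + 12 = 110 thirty-second notes.

110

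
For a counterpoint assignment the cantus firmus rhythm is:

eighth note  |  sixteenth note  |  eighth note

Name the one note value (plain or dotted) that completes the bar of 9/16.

quarter note

The bar of 9/16 = 9 sixteenth notes.
In sixteenth notes: eighth note = 2; sixteenth note = 1; eighth note = 2.
Sum: 2 + 1 + 2 = 5.
Remaining: 9 − 5 = 4 sixteenth notes, which is a quarter note.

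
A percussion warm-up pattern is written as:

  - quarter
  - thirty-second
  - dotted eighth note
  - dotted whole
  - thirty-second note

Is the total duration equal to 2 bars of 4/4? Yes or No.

Yes

One bar of 4/4 = 32 thirty-second notes, so 2 bars = 64.
Each duration in thirty-second notes: quarter = 8; thirty-second = 1; dotted eighth note = 6; dotted whole = 48; thirty-second note = 1.
Altogether 8 + 1 + 6 + 48 + 1 = 64.
64 equals 64, so the answer is Yes.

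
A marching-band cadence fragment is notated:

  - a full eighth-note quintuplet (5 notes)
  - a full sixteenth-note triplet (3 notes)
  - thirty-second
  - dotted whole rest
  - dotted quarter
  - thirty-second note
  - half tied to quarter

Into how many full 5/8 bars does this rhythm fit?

One bar of 5/8 = 20 thirty-second notes.
Each duration in thirty-second notes: a full eighth-note quintuplet (5 notes) (five quintuplet eighths span one half) = 16; a full sixteenth-note triplet (3 notes) (three triplet sixteenths span one eighth) = 4; thirty-second = 1; dotted whole rest = 48; dotted quarter = 12; thirty-second note = 1; half tied to quarter (half + quarter) = 24.
Sum: 16 + 4 + 1 + 48 + 12 + 1 + 24 = 106.
106 ÷ 20 = 5 complete bars with 6 left over.

5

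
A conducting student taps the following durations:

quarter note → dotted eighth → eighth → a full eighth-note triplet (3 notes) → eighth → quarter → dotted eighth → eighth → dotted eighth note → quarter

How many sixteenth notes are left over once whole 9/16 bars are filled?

4

One bar of 9/16 = 9 sixteenth notes.
Working in sixteenth notes: quarter note = 4; dotted eighth = 3; eighth = 2; a full eighth-note triplet (3 notes) (three triplet eighths span one quarter) = 4; eighth = 2; quarter = 4; dotted eighth = 3; eighth = 2; dotted eighth note = 3; quarter = 4.
Altogether 4 + 3 + 2 + 4 + 2 + 4 + 3 + 2 + 3 + 4 = 31.
31 ÷ 9 = 3 complete bars with 4 sixteenth notes remaining.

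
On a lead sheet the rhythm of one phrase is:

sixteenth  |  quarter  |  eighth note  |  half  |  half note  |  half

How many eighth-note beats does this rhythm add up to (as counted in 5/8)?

15.5

One eighth-note beat = 2 sixteenth notes.
Express everything in sixteenth notes: sixteenth = 1; quarter = 4; eighth note = 2; half = 8; half note = 8; half = 8.
Sum: 1 + 4 + 2 + 8 + 8 + 8 = 31.
31 ÷ 2 = 15.5 beats.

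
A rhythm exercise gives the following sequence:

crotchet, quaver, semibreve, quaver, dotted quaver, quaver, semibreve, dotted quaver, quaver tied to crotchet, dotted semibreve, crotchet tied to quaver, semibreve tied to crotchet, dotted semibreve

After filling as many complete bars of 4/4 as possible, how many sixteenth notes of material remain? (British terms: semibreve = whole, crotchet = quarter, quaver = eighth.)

One bar of 4/4 = 16 sixteenth notes.
In sixteenth notes: crotchet = 4; quaver = 2; semibreve = 16; quaver = 2; dotted quaver = 3; quaver = 2; semibreve = 16; dotted quaver = 3; quaver tied to crotchet (quaver + crotchet) = 6; dotted semibreve = 24; crotchet tied to quaver (crotchet + quaver) = 6; semibreve tied to crotchet (semibreve + crotchet) = 20; dotted semibreve = 24.
Sum: 4 + 2 + 16 + 2 + 3 + 2 + 16 + 3 + 6 + 24 + 6 + 20 + 24 = 128.
128 ÷ 16 = 8 complete bars with 0 sixteenth notes remaining.

0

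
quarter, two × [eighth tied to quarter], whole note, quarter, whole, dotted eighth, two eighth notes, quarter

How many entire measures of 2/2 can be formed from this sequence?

One bar of 2/2 = 16 sixteenth notes.
Convert each value to sixteenth notes: quarter = 4; eighth tied to quarter (eighth + quarter) = 6; eighth tied to quarter (eighth + quarter) = 6; whole note = 16; quarter = 4; whole = 16; dotted eighth = 3; eighth note = 2; eighth note = 2; quarter = 4.
Adding: 4 + 6 + 6 + 16 + 4 + 16 + 3 + 2 + 2 + 4 = 63.
63 ÷ 16 = 3 complete bars with 15 left over.

3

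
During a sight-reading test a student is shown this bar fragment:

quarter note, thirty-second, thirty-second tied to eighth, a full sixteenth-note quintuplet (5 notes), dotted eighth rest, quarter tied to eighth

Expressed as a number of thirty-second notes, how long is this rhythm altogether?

40

Working in thirty-second notes: quarter note = 8; thirty-second = 1; thirty-second tied to eighth (thirty-second + eighth) = 5; a full sixteenth-note quintuplet (5 notes) (five quintuplet sixteenths span one quarter) = 8; dotted eighth rest = 6; quarter tied to eighth (quarter + eighth) = 12.
Sum: 8 + 1 + 5 + 8 + 6 + 12 = 40 thirty-second notes.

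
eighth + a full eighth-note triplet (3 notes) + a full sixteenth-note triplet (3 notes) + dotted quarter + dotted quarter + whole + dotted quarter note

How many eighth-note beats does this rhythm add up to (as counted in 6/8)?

One eighth-note beat = 2 sixteenth notes.
Each duration in sixteenth notes: eighth = 2; a full eighth-note triplet (3 notes) (three triplet eighths span one quarter) = 4; a full sixteenth-note triplet (3 notes) (three triplet sixteenths span one eighth) = 2; dotted quarter = 6; dotted quarter = 6; whole = 16; dotted quarter note = 6.
Adding: 2 + 4 + 2 + 6 + 6 + 16 + 6 = 42.
42 ÷ 2 = 21 beats.

21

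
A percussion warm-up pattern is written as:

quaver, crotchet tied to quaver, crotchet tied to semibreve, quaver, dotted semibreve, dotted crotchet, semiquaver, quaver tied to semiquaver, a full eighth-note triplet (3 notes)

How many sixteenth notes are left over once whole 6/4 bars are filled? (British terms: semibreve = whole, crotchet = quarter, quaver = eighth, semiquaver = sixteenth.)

20

One bar of 6/4 = 24 sixteenth notes.
Each duration in sixteenth notes: quaver = 2; crotchet tied to quaver (crotchet + quaver) = 6; crotchet tied to semibreve (crotchet + semibreve) = 20; quaver = 2; dotted semibreve = 24; dotted crotchet = 6; semiquaver = 1; quaver tied to semiquaver (quaver + semiquaver) = 3; a full eighth-note triplet (3 notes) (three triplet eighths span one quarter) = 4.
Adding: 2 + 6 + 20 + 2 + 24 + 6 + 1 + 3 + 4 = 68.
68 ÷ 24 = 2 complete bars with 20 sixteenth notes remaining.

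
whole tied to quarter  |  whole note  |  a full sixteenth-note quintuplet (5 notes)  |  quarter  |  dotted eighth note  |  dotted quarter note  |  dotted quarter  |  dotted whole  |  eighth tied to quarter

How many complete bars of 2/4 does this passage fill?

One bar of 2/4 = 8 sixteenth notes.
Working in sixteenth notes: whole tied to quarter (whole + quarter) = 20; whole note = 16; a full sixteenth-note quintuplet (5 notes) (five quintuplet sixteenths span one quarter) = 4; quarter = 4; dotted eighth note = 3; dotted quarter note = 6; dotted quarter = 6; dotted whole = 24; eighth tied to quarter (eighth + quarter) = 6.
Adding: 20 + 16 + 4 + 4 + 3 + 6 + 6 + 24 + 6 = 89.
89 ÷ 8 = 11 complete bars with 1 left over.

11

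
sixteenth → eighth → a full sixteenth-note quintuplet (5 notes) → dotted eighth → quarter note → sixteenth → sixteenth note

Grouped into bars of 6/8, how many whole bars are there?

1

One bar of 6/8 = 12 sixteenth notes.
In sixteenth notes: sixteenth = 1; eighth = 2; a full sixteenth-note quintuplet (5 notes) (five quintuplet sixteenths span one quarter) = 4; dotted eighth = 3; quarter note = 4; sixteenth = 1; sixteenth note = 1.
Total: 1 + 2 + 4 + 3 + 4 + 1 + 1 = 16.
16 ÷ 12 = 1 complete bar with 4 left over.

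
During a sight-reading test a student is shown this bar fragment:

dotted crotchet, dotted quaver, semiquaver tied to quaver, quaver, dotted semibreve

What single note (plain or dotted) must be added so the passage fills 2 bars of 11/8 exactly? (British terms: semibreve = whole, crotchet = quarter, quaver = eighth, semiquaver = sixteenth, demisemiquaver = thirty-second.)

dotted quarter note

2 bars of 11/8 = 44 sixteenth notes.
Working in sixteenth notes: dotted crotchet = 6; dotted quaver = 3; semiquaver tied to quaver (semiquaver + quaver) = 3; quaver = 2; dotted semibreve = 24.
Adding: 6 + 3 + 3 + 2 + 24 = 38.
Remaining: 44 − 38 = 6 sixteenth notes, which is a dotted quarter note.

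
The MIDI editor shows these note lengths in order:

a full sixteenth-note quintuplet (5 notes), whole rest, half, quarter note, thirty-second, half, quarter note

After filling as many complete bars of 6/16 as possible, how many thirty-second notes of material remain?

5

One bar of 6/16 = 12 thirty-second notes.
In thirty-second notes: a full sixteenth-note quintuplet (5 notes) (five quintuplet sixteenths span one quarter) = 8; whole rest = 32; half = 16; quarter note = 8; thirty-second = 1; half = 16; quarter note = 8.
Adding: 8 + 32 + 16 + 8 + 1 + 16 + 8 = 89.
89 ÷ 12 = 7 complete bars with 5 thirty-second notes remaining.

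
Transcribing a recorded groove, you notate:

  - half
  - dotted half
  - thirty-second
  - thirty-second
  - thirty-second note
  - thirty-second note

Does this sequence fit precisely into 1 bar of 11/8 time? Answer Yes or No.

One bar of 11/8 = 44 thirty-second notes.
Express everything in thirty-second notes: half = 16; dotted half = 24; thirty-second = 1; thirty-second = 1; thirty-second note = 1; thirty-second note = 1.
Sum: 16 + 24 + 1 + 1 + 1 + 1 = 44.
44 equals 44, so the answer is Yes.

Yes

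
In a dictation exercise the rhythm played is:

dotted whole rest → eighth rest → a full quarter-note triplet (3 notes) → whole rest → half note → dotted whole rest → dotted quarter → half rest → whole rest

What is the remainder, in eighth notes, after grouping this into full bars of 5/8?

One bar of 5/8 = 5 eighth notes.
Each duration in eighth notes: dotted whole rest = 12; eighth rest = 1; a full quarter-note triplet (3 notes) (three triplet quarters span one half) = 4; whole rest = 8; half note = 4; dotted whole rest = 12; dotted quarter = 3; half rest = 4; whole rest = 8.
Adding: 12 + 1 + 4 + 8 + 4 + 12 + 3 + 4 + 8 = 56.
56 ÷ 5 = 11 complete bars with 1 eighth note remaining.

1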